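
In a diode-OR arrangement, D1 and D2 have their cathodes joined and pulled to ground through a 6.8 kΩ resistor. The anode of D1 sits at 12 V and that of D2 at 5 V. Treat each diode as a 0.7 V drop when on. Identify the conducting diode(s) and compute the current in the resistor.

Only D1 conducts; I_R ≈ 1.7 mA

Assume both conduct. Then node N would need to be at both 12−0.7 = 11.3 V and 5−0.7 = 4.3 V, which is impossible.
Assume only D1 conducts: V_N = 12 − 0.7 = 11.3 V, so I_R = 11.3/6.8 = 1.66 mA.
Check D2: its anode-to-cathode voltage is 5 − 11.3 = -6.3 V < 0.7 V, so it is off. The assumption is consistent.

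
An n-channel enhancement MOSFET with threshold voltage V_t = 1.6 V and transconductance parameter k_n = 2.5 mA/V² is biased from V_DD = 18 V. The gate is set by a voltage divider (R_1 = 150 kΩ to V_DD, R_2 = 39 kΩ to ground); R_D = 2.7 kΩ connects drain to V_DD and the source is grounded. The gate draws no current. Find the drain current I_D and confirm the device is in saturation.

I_D ≈ 5.6 mA

V_G = V_DD·R_2/(R_1+R_2) = 18×39/189 = 3.71 V. With the source grounded, V_GS = V_G = 3.71 V.
Assume saturation: I_D = (k_n/2)(V_GS − V_t)² = (2.5/2)×(3.71 − 1.6)² = 1.25×2.11² = 5.59 mA.
V_DS = V_DD − I_D·R_D = 18 − 5.59×2.7 = 2.91 V.
Saturation requires V_DS ≥ V_GS − V_t = 2.11 V; 2.91 ≥ 2.11 ✓.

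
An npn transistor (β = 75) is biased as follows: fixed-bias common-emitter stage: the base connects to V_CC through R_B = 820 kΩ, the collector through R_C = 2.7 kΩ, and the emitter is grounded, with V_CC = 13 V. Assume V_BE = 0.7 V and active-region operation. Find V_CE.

Base loop: V_CC = I_B·R_B + V_BE, so I_B = (13 − 0.7)/820 kΩ = 0.015 mA.
In the active region I_C = β·I_B = 75 × 0.015 = 1.12 mA.
Collector loop: V_CE = V_CC − I_C·R_C = 13 − 1.12×2.7 = 9.96 V.
Since V_CE = 9.96 V > V_CE(sat) ≈ 0.2 V, the transistor is in the active region as assumed.

V_CE ≈ 10 V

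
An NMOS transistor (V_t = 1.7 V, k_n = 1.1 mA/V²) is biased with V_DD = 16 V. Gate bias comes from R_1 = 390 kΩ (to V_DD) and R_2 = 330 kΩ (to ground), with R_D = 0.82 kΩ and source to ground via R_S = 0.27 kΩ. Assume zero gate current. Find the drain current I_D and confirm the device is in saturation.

I_D ≈ 7.3 mA

V_G = V_DD·R_2/(R_1+R_2) = 16×330/720 = 7.33 V.
Assume saturation: I_D = (k_n/2)(V_GS − V_t)² with V_GS = V_G − I_D·R_S = 7.33 − 0.27·I_D.
Substituting gives 0.0401·I_D² − 2.67·I_D + 17.5 = 0, with roots I_D = 7.34 or 59.3 mA.
The root I_D = 59.3 mA gives V_GS = -8.69 V ≤ V_t, so take I_D = 7.34 mA.
Then V_GS = 5.35 V and V_DS = V_DD − I_D(R_D+R_S) = 16 − 7.34×1.09 = 8 V.
Saturation requires V_DS ≥ V_GS − V_t = 3.65 V; 8 ≥ 3.65 ✓.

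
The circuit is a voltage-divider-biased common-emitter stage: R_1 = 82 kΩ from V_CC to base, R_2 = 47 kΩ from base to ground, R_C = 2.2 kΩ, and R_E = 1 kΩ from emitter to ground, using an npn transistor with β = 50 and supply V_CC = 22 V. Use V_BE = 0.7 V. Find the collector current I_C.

I_C ≈ 4.5 mA

Thevenize the base divider: V_Th = V_CC·R_2/(R_1+R_2) = 22×47/129 = 8.02 V, R_Th = R_1‖R_2 = 29.9 kΩ.
Base-emitter loop: V_Th = I_B·R_Th + V_BE + (β+1)I_B·R_E, so I_B = (8.02 − 0.7) / (29.9 + 51×1) = 0.0905 mA.
I_C = β·I_B = 50×0.0905 = 4.52 mA, and I_E = (β+1)I_B = 4.61 mA.
V_CE = V_CC − I_C·R_C − I_E·R_E = 22 − 4.52×2.2 − 4.61×1 = 7.44 V.
V_CE = 7.44 V > 0.2 V confirms active-region operation.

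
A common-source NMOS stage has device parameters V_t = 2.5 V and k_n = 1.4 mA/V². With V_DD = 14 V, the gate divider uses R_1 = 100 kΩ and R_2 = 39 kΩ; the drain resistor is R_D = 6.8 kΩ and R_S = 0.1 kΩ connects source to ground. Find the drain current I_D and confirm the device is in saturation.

V_G = V_DD·R_2/(R_1+R_2) = 14×39/139 = 3.93 V.
Assume saturation: I_D = (k_n/2)(V_GS − V_t)² with V_GS = V_G − I_D·R_S = 3.93 − 0.1·I_D.
Substituting gives 0.007·I_D² − 1.2·I_D + 1.43 = 0, with roots I_D = 1.2 or 170 mA.
The root I_D = 170 mA gives V_GS = -13.1 V ≤ V_t, so take I_D = 1.2 mA.
Then V_GS = 3.81 V and V_DS = V_DD − I_D(R_D+R_S) = 14 − 1.2×6.9 = 5.73 V.
Saturation requires V_DS ≥ V_GS − V_t = 1.31 V; 5.73 ≥ 1.31 ✓.

I_D ≈ 1.2 mA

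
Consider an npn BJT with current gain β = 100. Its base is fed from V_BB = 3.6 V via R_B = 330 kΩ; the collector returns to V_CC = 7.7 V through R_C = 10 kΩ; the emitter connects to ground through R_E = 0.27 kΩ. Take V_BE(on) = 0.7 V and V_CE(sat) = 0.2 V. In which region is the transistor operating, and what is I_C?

Assume active: I_B = (3.6 − 0.7)/(330 + 101×0.27) = 0.00812 mA, I_C = β·I_B = 0.812 mA.
Then V_CE = 7.7 − 0.812×10 − 0.82×0.27 = -0.638 V < 0.2 V — the active assumption fails.
Re-solve with V_CE = 0.2 V. KCL at the emitter: V_E/R_E = (V_BB−0.7−V_E)/R_B + (V_CC−0.2−V_E)/R_C, giving V_E = 0.199 V.
I_C = (V_CC − 0.2 − V_E)/R_C = (7.5 − 0.199)/10 = 0.73 mA.
Check: I_B = (2.9 − 0.199)/330 = 0.00818 mA, and β·I_B = 0.818 mA > I_C, confirming saturation.

saturation; I_C ≈ 0.73 mA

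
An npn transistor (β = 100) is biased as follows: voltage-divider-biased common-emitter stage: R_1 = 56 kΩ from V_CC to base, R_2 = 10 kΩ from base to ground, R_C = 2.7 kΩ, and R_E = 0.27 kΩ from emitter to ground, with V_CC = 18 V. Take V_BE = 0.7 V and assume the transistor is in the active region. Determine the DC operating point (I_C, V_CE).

Thevenize the base divider: V_Th = V_CC·R_2/(R_1+R_2) = 18×10/66 = 2.73 V, R_Th = R_1‖R_2 = 8.48 kΩ.
Base-emitter loop: V_Th = I_B·R_Th + V_BE + (β+1)I_B·R_E, so I_B = (2.73 − 0.7) / (8.48 + 101×0.27) = 0.0567 mA.
I_C = β·I_B = 100×0.0567 = 5.67 mA, and I_E = (β+1)I_B = 5.73 mA.
V_CE = V_CC − I_C·R_C − I_E·R_E = 18 − 5.67×2.7 − 5.73×0.27 = 1.15 V.
V_CE = 1.15 V > 0.2 V confirms active-region operation.

I_C ≈ 5.7 mA, V_CE ≈ 1.1 V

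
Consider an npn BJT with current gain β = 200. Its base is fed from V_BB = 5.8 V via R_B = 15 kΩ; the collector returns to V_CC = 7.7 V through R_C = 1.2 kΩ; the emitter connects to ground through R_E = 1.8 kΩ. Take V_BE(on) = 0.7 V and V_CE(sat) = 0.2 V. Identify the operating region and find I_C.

saturation; I_C ≈ 2.5 mA

Assume active: I_B = (5.8 − 0.7)/(15 + 201×1.8) = 0.0135 mA, I_C = β·I_B = 2.71 mA.
Then V_CE = 7.7 − 2.71×1.2 − 2.72×1.8 = -0.445 V < 0.2 V — the active assumption fails.
Re-solve with V_CE = 0.2 V. KCL at the emitter: V_E/R_E = (V_BB−0.7−V_E)/R_B + (V_CC−0.2−V_E)/R_C, giving V_E = 4.53 V.
I_C = (V_CC − 0.2 − V_E)/R_C = (7.5 − 4.53)/1.2 = 2.48 mA.
Check: I_B = (5.1 − 4.53)/15 = 0.0382 mA, and β·I_B = 7.63 mA > I_C, confirming saturation.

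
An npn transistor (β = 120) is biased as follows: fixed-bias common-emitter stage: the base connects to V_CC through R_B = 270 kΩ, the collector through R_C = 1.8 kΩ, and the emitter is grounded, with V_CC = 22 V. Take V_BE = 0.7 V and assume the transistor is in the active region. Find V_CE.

V_CE ≈ 5 V

Base loop: V_CC = I_B·R_B + V_BE, so I_B = (22 − 0.7)/270 kΩ = 0.0789 mA.
In the active region I_C = β·I_B = 120 × 0.0789 = 9.47 mA.
Collector loop: V_CE = V_CC − I_C·R_C = 22 − 9.47×1.8 = 4.96 V.
Since V_CE = 4.96 V > V_CE(sat) ≈ 0.2 V, the transistor is in the active region as assumed.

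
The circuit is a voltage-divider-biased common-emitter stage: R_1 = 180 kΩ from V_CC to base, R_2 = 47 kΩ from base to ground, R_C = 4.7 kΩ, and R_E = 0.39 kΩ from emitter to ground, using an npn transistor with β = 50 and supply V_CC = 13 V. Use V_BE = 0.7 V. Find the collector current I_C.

Thevenize the base divider: V_Th = V_CC·R_2/(R_1+R_2) = 13×47/227 = 2.69 V, R_Th = R_1‖R_2 = 37.3 kΩ.
Base-emitter loop: V_Th = I_B·R_Th + V_BE + (β+1)I_B·R_E, so I_B = (2.69 − 0.7) / (37.3 + 51×0.39) = 0.0348 mA.
I_C = β·I_B = 50×0.0348 = 1.74 mA, and I_E = (β+1)I_B = 1.78 mA.
V_CE = V_CC − I_C·R_C − I_E·R_E = 13 − 1.74×4.7 − 1.78×0.39 = 4.12 V.
V_CE = 4.12 V > 0.2 V confirms active-region operation.

I_C ≈ 1.7 mA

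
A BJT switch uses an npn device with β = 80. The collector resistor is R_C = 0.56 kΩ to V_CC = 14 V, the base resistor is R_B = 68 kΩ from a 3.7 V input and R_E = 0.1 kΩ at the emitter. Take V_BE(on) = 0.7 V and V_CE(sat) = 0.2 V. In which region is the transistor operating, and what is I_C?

Assume active. Base-emitter loop: I_B = (V_BB − V_BE)/(R_B + (β+1)R_E) = (3.7 − 0.7)/(68 + 81×0.1) = 0.0394 mA.
I_C = β·I_B = 80×0.0394 = 3.15 mA.
V_CE = V_CC − I_C·R_C − I_E·R_E = 14 − 3.15×0.56 − 3.19×0.1 = 11.9 V > V_CE(sat), so the active-region assumption holds.

active; I_C ≈ 3.2 mA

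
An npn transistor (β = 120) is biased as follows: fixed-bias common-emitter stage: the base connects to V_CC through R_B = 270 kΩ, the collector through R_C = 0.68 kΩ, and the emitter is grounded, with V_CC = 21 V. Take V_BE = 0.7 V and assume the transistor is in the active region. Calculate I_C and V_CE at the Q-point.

Base loop: V_CC = I_B·R_B + V_BE, so I_B = (21 − 0.7)/270 kΩ = 0.0752 mA.
In the active region I_C = β·I_B = 120 × 0.0752 = 9.02 mA.
Collector loop: V_CE = V_CC − I_C·R_C = 21 − 9.02×0.68 = 14.9 V.
Since V_CE = 14.9 V > V_CE(sat) ≈ 0.2 V, the transistor is in the active region as assumed.

I_C ≈ 9 mA, V_CE ≈ 15 V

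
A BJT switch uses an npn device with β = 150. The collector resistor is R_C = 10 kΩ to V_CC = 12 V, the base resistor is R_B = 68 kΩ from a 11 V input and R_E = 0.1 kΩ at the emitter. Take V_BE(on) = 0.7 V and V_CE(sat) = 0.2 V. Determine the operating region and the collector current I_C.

saturation; I_C ≈ 1.2 mA

Assume active: I_B = (11 − 0.7)/(68 + 151×0.1) = 0.124 mA, I_C = β·I_B = 18.6 mA.
Then V_CE = 12 − 18.6×10 − 18.7×0.1 = -176 V < 0.2 V — the active assumption fails.
Re-solve with V_CE = 0.2 V. KCL at the emitter: V_E/R_E = (V_BB−0.7−V_E)/R_B + (V_CC−0.2−V_E)/R_C, giving V_E = 0.132 V.
I_C = (V_CC − 0.2 − V_E)/R_C = (11.8 − 0.132)/10 = 1.17 mA.
Check: I_B = (10.3 − 0.132)/68 = 0.15 mA, and β·I_B = 22.4 mA > I_C, confirming saturation.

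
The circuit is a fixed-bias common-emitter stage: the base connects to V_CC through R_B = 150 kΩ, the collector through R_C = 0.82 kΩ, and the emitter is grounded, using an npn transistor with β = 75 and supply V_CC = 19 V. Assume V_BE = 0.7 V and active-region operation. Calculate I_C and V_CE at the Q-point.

Base loop: V_CC = I_B·R_B + V_BE, so I_B = (19 − 0.7)/150 kΩ = 0.122 mA.
In the active region I_C = β·I_B = 75 × 0.122 = 9.15 mA.
Collector loop: V_CE = V_CC − I_C·R_C = 19 − 9.15×0.82 = 11.5 V.
Since V_CE = 11.5 V > V_CE(sat) ≈ 0.2 V, the transistor is in the active region as assumed.

I_C ≈ 9.2 mA, V_CE ≈ 11 V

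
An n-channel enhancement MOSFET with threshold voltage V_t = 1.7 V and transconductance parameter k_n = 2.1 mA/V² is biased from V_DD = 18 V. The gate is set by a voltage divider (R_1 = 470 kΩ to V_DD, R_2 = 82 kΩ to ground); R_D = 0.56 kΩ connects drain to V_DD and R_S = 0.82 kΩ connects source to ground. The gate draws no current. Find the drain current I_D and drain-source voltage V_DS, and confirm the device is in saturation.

V_G = V_DD·R_2/(R_1+R_2) = 18×82/552 = 2.67 V.
Assume saturation: I_D = (k_n/2)(V_GS − V_t)² with V_GS = V_G − I_D·R_S = 2.67 − 0.82·I_D.
Substituting gives 0.706·I_D² − 2.68·I_D + 0.996 = 0, with roots I_D = 0.418 or 3.37 mA.
The root I_D = 3.37 mA gives V_GS = -0.0925 V ≤ V_t, so take I_D = 0.418 mA.
Then V_GS = 2.33 V and V_DS = V_DD − I_D(R_D+R_S) = 18 − 0.418×1.38 = 17.4 V.
Saturation requires V_DS ≥ V_GS − V_t = 0.631 V; 17.4 ≥ 0.631 ✓.

I_D ≈ 0.42 mA, V_DS ≈ 17 V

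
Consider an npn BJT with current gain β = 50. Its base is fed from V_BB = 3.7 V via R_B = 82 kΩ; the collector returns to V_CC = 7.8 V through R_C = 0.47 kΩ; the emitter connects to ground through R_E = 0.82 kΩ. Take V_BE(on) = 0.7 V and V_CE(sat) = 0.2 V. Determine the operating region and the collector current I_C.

active; I_C ≈ 1.2 mA

Assume active. Base-emitter loop: I_B = (V_BB − V_BE)/(R_B + (β+1)R_E) = (3.7 − 0.7)/(82 + 51×0.82) = 0.0242 mA.
I_C = β·I_B = 50×0.0242 = 1.21 mA.
V_CE = V_CC − I_C·R_C − I_E·R_E = 7.8 − 1.21×0.47 − 1.24×0.82 = 6.22 V > V_CE(sat), so the active-region assumption holds.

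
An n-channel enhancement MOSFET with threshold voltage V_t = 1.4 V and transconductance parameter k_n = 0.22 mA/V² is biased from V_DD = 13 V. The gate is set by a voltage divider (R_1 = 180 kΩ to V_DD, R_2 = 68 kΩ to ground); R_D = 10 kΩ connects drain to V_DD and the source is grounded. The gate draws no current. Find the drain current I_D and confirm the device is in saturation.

V_G = V_DD·R_2/(R_1+R_2) = 13×68/248 = 3.56 V. With the source grounded, V_GS = V_G = 3.56 V.
Assume saturation: I_D = (k_n/2)(V_GS − V_t)² = (0.22/2)×(3.56 − 1.4)² = 0.11×2.16² = 0.515 mA.
V_DS = V_DD − I_D·R_D = 13 − 0.515×10 = 7.85 V.
Saturation requires V_DS ≥ V_GS − V_t = 2.16 V; 7.85 ≥ 2.16 ✓.

I_D ≈ 0.52 mA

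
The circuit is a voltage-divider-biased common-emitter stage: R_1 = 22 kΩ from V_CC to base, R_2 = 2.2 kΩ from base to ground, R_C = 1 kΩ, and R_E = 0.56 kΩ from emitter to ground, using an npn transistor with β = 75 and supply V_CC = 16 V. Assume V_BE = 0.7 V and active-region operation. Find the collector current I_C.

Thevenize the base divider: V_Th = V_CC·R_2/(R_1+R_2) = 16×2.2/24.2 = 1.45 V, R_Th = R_1‖R_2 = 2 kΩ.
Base-emitter loop: V_Th = I_B·R_Th + V_BE + (β+1)I_B·R_E, so I_B = (1.45 − 0.7) / (2 + 76×0.56) = 0.0169 mA.
I_C = β·I_B = 75×0.0169 = 1.27 mA, and I_E = (β+1)I_B = 1.29 mA.
V_CE = V_CC − I_C·R_C − I_E·R_E = 16 − 1.27×1 − 1.29×0.56 = 14 V.
V_CE = 14 V > 0.2 V confirms active-region operation.

I_C ≈ 1.3 mA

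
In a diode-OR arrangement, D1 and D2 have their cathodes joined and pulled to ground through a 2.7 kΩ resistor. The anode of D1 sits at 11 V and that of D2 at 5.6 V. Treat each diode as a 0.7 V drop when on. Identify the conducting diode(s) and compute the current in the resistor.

Assume both conduct. Then node N would need to be at both 11−0.7 = 10.3 V and 5.6−0.7 = 4.9 V, which is impossible.
Assume only D1 conducts: V_N = 11 − 0.7 = 10.3 V, so I_R = 10.3/2.7 = 3.81 mA.
Check D2: its anode-to-cathode voltage is 5.6 − 10.3 = -4.7 V < 0.7 V, so it is off. The assumption is consistent.

Only D1 conducts; I_R ≈ 3.8 mA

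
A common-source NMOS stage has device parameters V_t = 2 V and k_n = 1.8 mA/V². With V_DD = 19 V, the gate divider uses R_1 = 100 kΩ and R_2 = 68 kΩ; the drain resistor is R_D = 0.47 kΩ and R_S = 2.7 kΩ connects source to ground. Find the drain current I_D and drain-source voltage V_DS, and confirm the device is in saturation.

V_G = V_DD·R_2/(R_1+R_2) = 19×68/168 = 7.69 V.
Assume saturation: I_D = (k_n/2)(V_GS − V_t)² with V_GS = V_G − I_D·R_S = 7.69 − 2.7·I_D.
Substituting gives 6.56·I_D² − 28.7·I_D + 29.1 = 0, with roots I_D = 1.61 or 2.76 mA.
The root I_D = 2.76 mA gives V_GS = 0.25 V ≤ V_t, so take I_D = 1.61 mA.
Then V_GS = 3.34 V and V_DS = V_DD − I_D(R_D+R_S) = 19 − 1.61×3.17 = 13.9 V.
Saturation requires V_DS ≥ V_GS − V_t = 1.34 V; 13.9 ≥ 1.34 ✓.

I_D ≈ 1.6 mA, V_DS ≈ 14 V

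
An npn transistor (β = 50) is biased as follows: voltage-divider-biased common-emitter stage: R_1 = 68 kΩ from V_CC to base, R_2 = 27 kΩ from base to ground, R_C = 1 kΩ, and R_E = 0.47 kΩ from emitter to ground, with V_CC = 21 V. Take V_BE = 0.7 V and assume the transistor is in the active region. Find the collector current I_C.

Thevenize the base divider: V_Th = V_CC·R_2/(R_1+R_2) = 21×27/95 = 5.97 V, R_Th = R_1‖R_2 = 19.3 kΩ.
Base-emitter loop: V_Th = I_B·R_Th + V_BE + (β+1)I_B·R_E, so I_B = (5.97 − 0.7) / (19.3 + 51×0.47) = 0.122 mA.
I_C = β·I_B = 50×0.122 = 6.08 mA, and I_E = (β+1)I_B = 6.21 mA.
V_CE = V_CC − I_C·R_C − I_E·R_E = 21 − 6.08×1 − 6.21×0.47 = 12 V.
V_CE = 12 V > 0.2 V confirms active-region operation.

I_C ≈ 6.1 mA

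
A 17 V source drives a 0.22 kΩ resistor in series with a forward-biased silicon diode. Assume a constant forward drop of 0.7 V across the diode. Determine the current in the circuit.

I ≈ 74 mA

KVL around the loop: 17 = V_D + I·R = 0.7 + I × 0.22 kΩ.
So I = (17 − 0.7) / 0.22 kΩ = 16.3 / 0.22 = 74.1 mA.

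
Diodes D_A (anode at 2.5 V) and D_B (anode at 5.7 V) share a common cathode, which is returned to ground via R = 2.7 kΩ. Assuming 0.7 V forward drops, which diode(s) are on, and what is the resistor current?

Only D_B conducts; I_R ≈ 1.9 mA

Assume both conduct. Then node N would need to be at both 2.5−0.7 = 1.8 V and 5.7−0.7 = 5 V, which is impossible.
Assume only D_B conducts: V_N = 5.7 − 0.7 = 5 V, so I_R = 5/2.7 = 1.85 mA.
Check D_A: its anode-to-cathode voltage is 2.5 − 5 = -2.5 V < 0.7 V, so it is off. The assumption is consistent.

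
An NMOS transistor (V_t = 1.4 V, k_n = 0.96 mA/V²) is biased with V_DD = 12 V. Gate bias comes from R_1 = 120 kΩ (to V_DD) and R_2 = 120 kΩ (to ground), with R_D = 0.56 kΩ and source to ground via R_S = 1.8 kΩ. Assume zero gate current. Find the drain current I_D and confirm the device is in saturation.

I_D ≈ 1.6 mA

V_G = V_DD·R_2/(R_1+R_2) = 12×120/240 = 6 V.
Assume saturation: I_D = (k_n/2)(V_GS − V_t)² with V_GS = V_G − I_D·R_S = 6 − 1.8·I_D.
Substituting gives 1.56·I_D² − 8.95·I_D + 10.2 = 0, with roots I_D = 1.56 or 4.2 mA.
The root I_D = 4.2 mA gives V_GS = -1.56 V ≤ V_t, so take I_D = 1.56 mA.
Then V_GS = 3.2 V and V_DS = V_DD − I_D(R_D+R_S) = 12 − 1.56×2.36 = 8.33 V.
Saturation requires V_DS ≥ V_GS − V_t = 1.8 V; 8.33 ≥ 1.8 ✓.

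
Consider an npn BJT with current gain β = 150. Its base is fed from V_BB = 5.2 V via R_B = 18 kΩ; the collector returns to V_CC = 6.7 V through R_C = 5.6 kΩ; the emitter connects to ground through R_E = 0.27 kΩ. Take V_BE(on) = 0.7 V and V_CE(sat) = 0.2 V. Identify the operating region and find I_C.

Assume active: I_B = (5.2 − 0.7)/(18 + 151×0.27) = 0.0766 mA, I_C = β·I_B = 11.5 mA.
Then V_CE = 6.7 − 11.5×5.6 − 11.6×0.27 = -60.7 V < 0.2 V — the active assumption fails.
Re-solve with V_CE = 0.2 V. KCL at the emitter: V_E/R_E = (V_BB−0.7−V_E)/R_B + (V_CC−0.2−V_E)/R_C, giving V_E = 0.358 V.
I_C = (V_CC − 0.2 − V_E)/R_C = (6.5 − 0.358)/5.6 = 1.1 mA.
Check: I_B = (4.5 − 0.358)/18 = 0.23 mA, and β·I_B = 34.5 mA > I_C, confirming saturation.

saturation; I_C ≈ 1.1 mA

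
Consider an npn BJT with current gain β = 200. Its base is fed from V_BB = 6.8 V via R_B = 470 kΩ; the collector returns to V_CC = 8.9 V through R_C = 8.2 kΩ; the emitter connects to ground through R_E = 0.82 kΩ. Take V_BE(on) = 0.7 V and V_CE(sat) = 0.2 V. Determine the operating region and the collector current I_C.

Assume active: I_B = (6.8 − 0.7)/(470 + 201×0.82) = 0.00961 mA, I_C = β·I_B = 1.92 mA.
Then V_CE = 8.9 − 1.92×8.2 − 1.93×0.82 = -8.44 V < 0.2 V — the active assumption fails.
Re-solve with V_CE = 0.2 V. KCL at the emitter: V_E/R_E = (V_BB−0.7−V_E)/R_B + (V_CC−0.2−V_E)/R_C, giving V_E = 0.799 V.
I_C = (V_CC − 0.2 − V_E)/R_C = (8.7 − 0.799)/8.2 = 0.963 mA.
Check: I_B = (6.1 − 0.799)/470 = 0.0113 mA, and β·I_B = 2.26 mA > I_C, confirming saturation.

saturation; I_C ≈ 0.96 mA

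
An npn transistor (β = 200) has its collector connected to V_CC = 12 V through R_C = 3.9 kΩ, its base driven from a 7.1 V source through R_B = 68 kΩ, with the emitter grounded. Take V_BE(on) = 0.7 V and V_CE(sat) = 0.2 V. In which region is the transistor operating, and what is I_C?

saturation; I_C ≈ 3 mA

Assume active: I_B = (7.1 − 0.7)/68 = 0.0941 mA, giving I_C = β·I_B = 18.8 mA.
But then V_CE = 12 − 18.8×3.9 = -61.4 V < V_CE(sat) = 0.2 V — impossible in the active region.
So the transistor is saturated. With V_CE = 0.2 V, I_C = (V_CC − 0.2)/R_C = 11.8/3.9 = 3.03 mA.
Check: β·I_B = 18.8 mA > I_C = 3.03 mA, confirming saturation.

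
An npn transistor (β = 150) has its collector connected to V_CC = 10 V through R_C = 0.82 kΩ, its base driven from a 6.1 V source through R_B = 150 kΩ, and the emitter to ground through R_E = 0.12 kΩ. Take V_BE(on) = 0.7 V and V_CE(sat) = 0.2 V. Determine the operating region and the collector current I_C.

Assume active. Base-emitter loop: I_B = (V_BB − V_BE)/(R_B + (β+1)R_E) = (6.1 − 0.7)/(150 + 151×0.12) = 0.0321 mA.
I_C = β·I_B = 150×0.0321 = 4.82 mA.
V_CE = V_CC − I_C·R_C − I_E·R_E = 10 − 4.82×0.82 − 4.85×0.12 = 5.47 V > V_CE(sat), so the active-region assumption holds.

active; I_C ≈ 4.8 mA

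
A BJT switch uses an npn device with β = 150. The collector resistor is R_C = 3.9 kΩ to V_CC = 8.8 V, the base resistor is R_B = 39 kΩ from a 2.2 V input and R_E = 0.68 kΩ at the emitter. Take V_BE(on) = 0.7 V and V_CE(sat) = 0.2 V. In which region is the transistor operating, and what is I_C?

active; I_C ≈ 1.6 mA

Assume active. Base-emitter loop: I_B = (V_BB − V_BE)/(R_B + (β+1)R_E) = (2.2 − 0.7)/(39 + 151×0.68) = 0.0106 mA.
I_C = β·I_B = 150×0.0106 = 1.59 mA.
V_CE = V_CC − I_C·R_C − I_E·R_E = 8.8 − 1.59×3.9 − 1.6×0.68 = 1.52 V > V_CE(sat), so the active-region assumption holds.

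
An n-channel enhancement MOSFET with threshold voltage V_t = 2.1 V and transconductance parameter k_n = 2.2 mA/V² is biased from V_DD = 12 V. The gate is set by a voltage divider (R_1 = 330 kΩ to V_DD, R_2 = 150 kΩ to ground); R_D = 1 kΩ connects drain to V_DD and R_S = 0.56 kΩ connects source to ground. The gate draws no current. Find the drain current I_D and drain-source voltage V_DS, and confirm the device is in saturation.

V_G = V_DD·R_2/(R_1+R_2) = 12×150/480 = 3.75 V.
Assume saturation: I_D = (k_n/2)(V_GS − V_t)² with V_GS = V_G − I_D·R_S = 3.75 − 0.56·I_D.
Substituting gives 0.345·I_D² − 3.03·I_D + 2.99 = 0, with roots I_D = 1.13 or 7.66 mA.
The root I_D = 7.66 mA gives V_GS = -0.539 V ≤ V_t, so take I_D = 1.13 mA.
Then V_GS = 3.12 V and V_DS = V_DD − I_D(R_D+R_S) = 12 − 1.13×1.56 = 10.2 V.
Saturation requires V_DS ≥ V_GS − V_t = 1.02 V; 10.2 ≥ 1.02 ✓.

I_D ≈ 1.1 mA, V_DS ≈ 10 V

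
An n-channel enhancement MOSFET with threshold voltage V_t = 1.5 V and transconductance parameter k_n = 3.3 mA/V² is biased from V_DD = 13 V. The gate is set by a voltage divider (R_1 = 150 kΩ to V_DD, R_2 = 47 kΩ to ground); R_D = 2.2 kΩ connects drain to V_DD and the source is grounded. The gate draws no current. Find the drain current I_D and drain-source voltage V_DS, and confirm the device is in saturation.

V_G = V_DD·R_2/(R_1+R_2) = 13×47/197 = 3.1 V. With the source grounded, V_GS = V_G = 3.1 V.
Assume saturation: I_D = (k_n/2)(V_GS − V_t)² = (3.3/2)×(3.1 − 1.5)² = 1.65×1.6² = 4.23 mA.
V_DS = V_DD − I_D·R_D = 13 − 4.23×2.2 = 3.69 V.
Saturation requires V_DS ≥ V_GS − V_t = 1.6 V; 3.69 ≥ 1.6 ✓.

I_D ≈ 4.2 mA, V_DS ≈ 3.7 V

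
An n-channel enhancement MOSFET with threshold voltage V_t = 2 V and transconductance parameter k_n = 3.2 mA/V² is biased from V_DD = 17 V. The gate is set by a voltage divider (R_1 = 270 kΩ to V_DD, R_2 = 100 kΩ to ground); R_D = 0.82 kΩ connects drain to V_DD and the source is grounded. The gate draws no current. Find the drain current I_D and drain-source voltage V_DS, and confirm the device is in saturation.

I_D ≈ 11 mA, V_DS ≈ 8.2 V

V_G = V_DD·R_2/(R_1+R_2) = 17×100/370 = 4.59 V. With the source grounded, V_GS = V_G = 4.59 V.
Assume saturation: I_D = (k_n/2)(V_GS − V_t)² = (3.2/2)×(4.59 − 2)² = 1.6×2.59² = 10.8 mA.
V_DS = V_DD − I_D·R_D = 17 − 10.8×0.82 = 8.17 V.
Saturation requires V_DS ≥ V_GS − V_t = 2.59 V; 8.17 ≥ 2.59 ✓.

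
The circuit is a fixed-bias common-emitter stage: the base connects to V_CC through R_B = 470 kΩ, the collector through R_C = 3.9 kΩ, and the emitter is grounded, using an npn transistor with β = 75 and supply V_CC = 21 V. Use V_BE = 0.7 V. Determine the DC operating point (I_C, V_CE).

I_C ≈ 3.2 mA, V_CE ≈ 8.4 V

Base loop: V_CC = I_B·R_B + V_BE, so I_B = (21 − 0.7)/470 kΩ = 0.0432 mA.
In the active region I_C = β·I_B = 75 × 0.0432 = 3.24 mA.
Collector loop: V_CE = V_CC − I_C·R_C = 21 − 3.24×3.9 = 8.37 V.
Since V_CE = 8.37 V > V_CE(sat) ≈ 0.2 V, the transistor is in the active region as assumed.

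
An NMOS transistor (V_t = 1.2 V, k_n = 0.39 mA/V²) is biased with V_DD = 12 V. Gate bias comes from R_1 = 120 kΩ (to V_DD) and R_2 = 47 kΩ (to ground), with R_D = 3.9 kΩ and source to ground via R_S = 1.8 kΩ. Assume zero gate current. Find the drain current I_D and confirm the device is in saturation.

I_D ≈ 0.41 mA

V_G = V_DD·R_2/(R_1+R_2) = 12×47/167 = 3.38 V.
Assume saturation: I_D = (k_n/2)(V_GS − V_t)² with V_GS = V_G − I_D·R_S = 3.38 − 1.8·I_D.
Substituting gives 0.632·I_D² − 2.53·I_D + 0.924 = 0, with roots I_D = 0.407 or 3.59 mA.
The root I_D = 3.59 mA gives V_GS = -3.09 V ≤ V_t, so take I_D = 0.407 mA.
Then V_GS = 2.64 V and V_DS = V_DD − I_D(R_D+R_S) = 12 − 0.407×5.7 = 9.68 V.
Saturation requires V_DS ≥ V_GS − V_t = 1.44 V; 9.68 ≥ 1.44 ✓.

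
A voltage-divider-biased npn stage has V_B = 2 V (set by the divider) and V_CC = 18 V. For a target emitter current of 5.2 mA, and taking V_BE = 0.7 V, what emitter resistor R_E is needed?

R_E ≈ 0.25 kΩ

V_E = V_B − V_BE = 2 − 0.7 = 1.3 V.
R_E = V_E / I_E = 1.3 / 5.2 = 0.25 kΩ.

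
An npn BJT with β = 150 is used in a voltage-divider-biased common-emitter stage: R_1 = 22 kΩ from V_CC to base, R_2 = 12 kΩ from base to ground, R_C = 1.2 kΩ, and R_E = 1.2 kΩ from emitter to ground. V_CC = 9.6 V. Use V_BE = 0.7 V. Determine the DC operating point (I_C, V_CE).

I_C ≈ 2.1 mA, V_CE ≈ 4.5 V

Thevenize the base divider: V_Th = V_CC·R_2/(R_1+R_2) = 9.6×12/34 = 3.39 V, R_Th = R_1‖R_2 = 7.76 kΩ.
Base-emitter loop: V_Th = I_B·R_Th + V_BE + (β+1)I_B·R_E, so I_B = (3.39 − 0.7) / (7.76 + 151×1.2) = 0.0142 mA.
I_C = β·I_B = 150×0.0142 = 2.13 mA, and I_E = (β+1)I_B = 2.15 mA.
V_CE = V_CC − I_C·R_C − I_E·R_E = 9.6 − 2.13×1.2 − 2.15×1.2 = 4.46 V.
V_CE = 4.46 V > 0.2 V confirms active-region operation.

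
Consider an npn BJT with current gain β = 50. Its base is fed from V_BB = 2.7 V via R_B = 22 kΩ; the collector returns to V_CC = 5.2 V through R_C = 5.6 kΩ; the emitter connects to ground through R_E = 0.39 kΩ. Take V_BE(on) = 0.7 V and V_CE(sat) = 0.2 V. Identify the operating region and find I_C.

saturation; I_C ≈ 0.83 mA

Assume active: I_B = (2.7 − 0.7)/(22 + 51×0.39) = 0.0477 mA, I_C = β·I_B = 2.39 mA.
Then V_CE = 5.2 − 2.39×5.6 − 2.43×0.39 = -9.12 V < 0.2 V — the active assumption fails.
Re-solve with V_CE = 0.2 V. KCL at the emitter: V_E/R_E = (V_BB−0.7−V_E)/R_B + (V_CC−0.2−V_E)/R_C, giving V_E = 0.353 V.
I_C = (V_CC − 0.2 − V_E)/R_C = (5 − 0.353)/5.6 = 0.83 mA.
Check: I_B = (2 − 0.353)/22 = 0.0749 mA, and β·I_B = 3.74 mA > I_C, confirming saturation.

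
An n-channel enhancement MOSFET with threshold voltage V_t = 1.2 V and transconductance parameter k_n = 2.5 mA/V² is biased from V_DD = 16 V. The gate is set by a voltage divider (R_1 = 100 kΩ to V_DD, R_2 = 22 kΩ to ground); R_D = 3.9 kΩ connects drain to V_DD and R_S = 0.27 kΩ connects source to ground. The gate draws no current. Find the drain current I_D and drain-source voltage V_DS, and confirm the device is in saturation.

V_G = V_DD·R_2/(R_1+R_2) = 16×22/122 = 2.89 V.
Assume saturation: I_D = (k_n/2)(V_GS − V_t)² with V_GS = V_G − I_D·R_S = 2.89 − 0.27·I_D.
Substituting gives 0.0911·I_D² − 2.14·I_D + 3.55 = 0, with roots I_D = 1.8 or 21.7 mA.
The root I_D = 21.7 mA gives V_GS = -2.96 V ≤ V_t, so take I_D = 1.8 mA.
Then V_GS = 2.4 V and V_DS = V_DD − I_D(R_D+R_S) = 16 − 1.8×4.17 = 8.5 V.
Saturation requires V_DS ≥ V_GS − V_t = 1.2 V; 8.5 ≥ 1.2 ✓.

I_D ≈ 1.8 mA, V_DS ≈ 8.5 V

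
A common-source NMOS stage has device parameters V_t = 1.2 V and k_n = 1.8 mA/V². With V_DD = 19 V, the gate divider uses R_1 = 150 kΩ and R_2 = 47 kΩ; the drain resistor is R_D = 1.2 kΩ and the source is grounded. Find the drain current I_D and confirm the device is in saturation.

V_G = V_DD·R_2/(R_1+R_2) = 19×47/197 = 4.53 V. With the source grounded, V_GS = V_G = 4.53 V.
Assume saturation: I_D = (k_n/2)(V_GS − V_t)² = (1.8/2)×(4.53 − 1.2)² = 0.9×3.33² = 10 mA.
V_DS = V_DD − I_D·R_D = 19 − 10×1.2 = 7 V.
Saturation requires V_DS ≥ V_GS − V_t = 3.33 V; 7 ≥ 3.33 ✓.

I_D ≈ 10 mA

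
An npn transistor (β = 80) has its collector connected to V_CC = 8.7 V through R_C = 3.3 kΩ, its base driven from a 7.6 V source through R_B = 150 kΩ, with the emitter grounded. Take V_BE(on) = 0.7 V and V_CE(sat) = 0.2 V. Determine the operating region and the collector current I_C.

Assume active: I_B = (7.6 − 0.7)/150 = 0.046 mA, giving I_C = β·I_B = 3.68 mA.
But then V_CE = 8.7 − 3.68×3.3 = -3.44 V < V_CE(sat) = 0.2 V — impossible in the active region.
So the transistor is saturated. With V_CE = 0.2 V, I_C = (V_CC − 0.2)/R_C = 8.5/3.3 = 2.58 mA.
Check: β·I_B = 3.68 mA > I_C = 2.58 mA, confirming saturation.

saturation; I_C ≈ 2.6 mA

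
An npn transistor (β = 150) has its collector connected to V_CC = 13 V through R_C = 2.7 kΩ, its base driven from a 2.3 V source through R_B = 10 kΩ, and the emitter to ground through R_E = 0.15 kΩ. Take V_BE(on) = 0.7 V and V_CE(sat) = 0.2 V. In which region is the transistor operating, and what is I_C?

Assume active: I_B = (2.3 − 0.7)/(10 + 151×0.15) = 0.049 mA, I_C = β·I_B = 7.35 mA.
Then V_CE = 13 − 7.35×2.7 − 7.4×0.15 = -7.96 V < 0.2 V — the active assumption fails.
Re-solve with V_CE = 0.2 V. KCL at the emitter: V_E/R_E = (V_BB−0.7−V_E)/R_B + (V_CC−0.2−V_E)/R_C, giving V_E = 0.687 V.
I_C = (V_CC − 0.2 − V_E)/R_C = (12.8 − 0.687)/2.7 = 4.49 mA.
Check: I_B = (1.6 − 0.687)/10 = 0.0913 mA, and β·I_B = 13.7 mA > I_C, confirming saturation.

saturation; I_C ≈ 4.5 mA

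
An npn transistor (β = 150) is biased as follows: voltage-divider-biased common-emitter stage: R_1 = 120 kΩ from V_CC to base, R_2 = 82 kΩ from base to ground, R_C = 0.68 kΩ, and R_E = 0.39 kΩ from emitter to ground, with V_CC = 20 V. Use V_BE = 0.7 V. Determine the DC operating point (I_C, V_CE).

Thevenize the base divider: V_Th = V_CC·R_2/(R_1+R_2) = 20×82/202 = 8.12 V, R_Th = R_1‖R_2 = 48.7 kΩ.
Base-emitter loop: V_Th = I_B·R_Th + V_BE + (β+1)I_B·R_E, so I_B = (8.12 − 0.7) / (48.7 + 151×0.39) = 0.0689 mA.
I_C = β·I_B = 150×0.0689 = 10.3 mA, and I_E = (β+1)I_B = 10.4 mA.
V_CE = V_CC − I_C·R_C − I_E·R_E = 20 − 10.3×0.68 − 10.4×0.39 = 8.91 V.
V_CE = 8.91 V > 0.2 V confirms active-region operation.

I_C ≈ 10 mA, V_CE ≈ 8.9 V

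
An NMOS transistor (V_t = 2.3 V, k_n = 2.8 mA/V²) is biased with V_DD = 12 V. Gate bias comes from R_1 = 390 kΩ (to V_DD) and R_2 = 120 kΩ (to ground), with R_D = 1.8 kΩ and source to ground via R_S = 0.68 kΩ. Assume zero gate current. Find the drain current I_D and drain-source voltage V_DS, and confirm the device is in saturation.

I_D ≈ 0.21 mA, V_DS ≈ 11 V

V_G = V_DD·R_2/(R_1+R_2) = 12×120/510 = 2.82 V.
Assume saturation: I_D = (k_n/2)(V_GS − V_t)² with V_GS = V_G − I_D·R_S = 2.82 − 0.68·I_D.
Substituting gives 0.647·I_D² − 2·I_D + 0.384 = 0, with roots I_D = 0.206 or 2.88 mA.
The root I_D = 2.88 mA gives V_GS = 0.866 V ≤ V_t, so take I_D = 0.206 mA.
Then V_GS = 2.68 V and V_DS = V_DD − I_D(R_D+R_S) = 12 − 0.206×2.48 = 11.5 V.
Saturation requires V_DS ≥ V_GS − V_t = 0.384 V; 11.5 ≥ 0.384 ✓.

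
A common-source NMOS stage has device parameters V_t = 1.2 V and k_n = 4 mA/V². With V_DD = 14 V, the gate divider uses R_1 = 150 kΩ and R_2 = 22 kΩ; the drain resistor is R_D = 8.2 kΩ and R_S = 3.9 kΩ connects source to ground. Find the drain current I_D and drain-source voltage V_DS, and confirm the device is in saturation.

V_G = V_DD·R_2/(R_1+R_2) = 14×22/172 = 1.79 V.
Assume saturation: I_D = (k_n/2)(V_GS − V_t)² with V_GS = V_G − I_D·R_S = 1.79 − 3.9·I_D.
Substituting gives 30.4·I_D² − 10.2·I_D + 0.698 = 0, with roots I_D = 0.0954 or 0.24 mA.
The root I_D = 0.24 mA gives V_GS = 0.853 V ≤ V_t, so take I_D = 0.0954 mA.
Then V_GS = 1.42 V and V_DS = V_DD − I_D(R_D+R_S) = 14 − 0.0954×12.1 = 12.8 V.
Saturation requires V_DS ≥ V_GS − V_t = 0.218 V; 12.8 ≥ 0.218 ✓.

I_D ≈ 0.095 mA, V_DS ≈ 13 V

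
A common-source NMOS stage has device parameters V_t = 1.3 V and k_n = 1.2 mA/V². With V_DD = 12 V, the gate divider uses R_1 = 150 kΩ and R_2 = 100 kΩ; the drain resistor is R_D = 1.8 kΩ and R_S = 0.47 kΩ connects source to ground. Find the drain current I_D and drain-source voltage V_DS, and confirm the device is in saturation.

I_D ≈ 2.8 mA, V_DS ≈ 5.6 V

V_G = V_DD·R_2/(R_1+R_2) = 12×100/250 = 4.8 V.
Assume saturation: I_D = (k_n/2)(V_GS − V_t)² with V_GS = V_G − I_D·R_S = 4.8 − 0.47·I_D.
Substituting gives 0.133·I_D² − 2.97·I_D + 7.35 = 0, with roots I_D = 2.83 or 19.6 mA.
The root I_D = 19.6 mA gives V_GS = -4.42 V ≤ V_t, so take I_D = 2.83 mA.
Then V_GS = 3.47 V and V_DS = V_DD − I_D(R_D+R_S) = 12 − 2.83×2.27 = 5.58 V.
Saturation requires V_DS ≥ V_GS − V_t = 2.17 V; 5.58 ≥ 2.17 ✓.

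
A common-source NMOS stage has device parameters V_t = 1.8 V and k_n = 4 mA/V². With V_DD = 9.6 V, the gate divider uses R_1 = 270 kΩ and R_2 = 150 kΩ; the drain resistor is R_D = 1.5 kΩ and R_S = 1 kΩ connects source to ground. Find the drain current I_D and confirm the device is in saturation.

I_D ≈ 0.94 mA

V_G = V_DD·R_2/(R_1+R_2) = 9.6×150/420 = 3.43 V.
Assume saturation: I_D = (k_n/2)(V_GS − V_t)² with V_GS = V_G − I_D·R_S = 3.43 − 1·I_D.
Substituting gives 2·I_D² − 7.51·I_D + 5.3 = 0, with roots I_D = 0.942 or 2.81 mA.
The root I_D = 2.81 mA gives V_GS = 0.614 V ≤ V_t, so take I_D = 0.942 mA.
Then V_GS = 2.49 V and V_DS = V_DD − I_D(R_D+R_S) = 9.6 − 0.942×2.5 = 7.24 V.
Saturation requires V_DS ≥ V_GS − V_t = 0.686 V; 7.24 ≥ 0.686 ✓.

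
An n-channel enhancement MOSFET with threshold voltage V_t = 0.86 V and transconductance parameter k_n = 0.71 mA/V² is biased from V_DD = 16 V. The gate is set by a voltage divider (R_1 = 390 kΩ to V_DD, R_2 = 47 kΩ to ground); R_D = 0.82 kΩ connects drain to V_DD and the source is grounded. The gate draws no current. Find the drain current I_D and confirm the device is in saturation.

I_D ≈ 0.26 mA

V_G = V_DD·R_2/(R_1+R_2) = 16×47/437 = 1.72 V. With the source grounded, V_GS = V_G = 1.72 V.
Assume saturation: I_D = (k_n/2)(V_GS − V_t)² = (0.71/2)×(1.72 − 0.86)² = 0.355×0.861² = 0.263 mA.
V_DS = V_DD − I_D·R_D = 16 − 0.263×0.82 = 15.8 V.
Saturation requires V_DS ≥ V_GS − V_t = 0.861 V; 15.8 ≥ 0.861 ✓.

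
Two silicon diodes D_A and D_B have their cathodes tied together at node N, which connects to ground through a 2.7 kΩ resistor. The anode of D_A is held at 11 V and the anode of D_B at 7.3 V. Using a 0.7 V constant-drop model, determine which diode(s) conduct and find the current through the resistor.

Assume both conduct. Then node N would need to be at both 11−0.7 = 10.3 V and 7.3−0.7 = 6.6 V, which is impossible.
Assume only D_A conducts: V_N = 11 − 0.7 = 10.3 V, so I_R = 10.3/2.7 = 3.81 mA.
Check D_B: its anode-to-cathode voltage is 7.3 − 10.3 = -3 V < 0.7 V, so it is off. The assumption is consistent.

Only D_A conducts; I_R ≈ 3.8 mA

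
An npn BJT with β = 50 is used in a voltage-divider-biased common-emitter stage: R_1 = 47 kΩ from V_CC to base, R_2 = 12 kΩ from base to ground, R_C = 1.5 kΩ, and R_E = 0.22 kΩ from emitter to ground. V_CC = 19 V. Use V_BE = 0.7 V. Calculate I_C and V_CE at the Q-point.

I_C ≈ 7.6 mA, V_CE ≈ 5.9 V

Thevenize the base divider: V_Th = V_CC·R_2/(R_1+R_2) = 19×12/59 = 3.86 V, R_Th = R_1‖R_2 = 9.56 kΩ.
Base-emitter loop: V_Th = I_B·R_Th + V_BE + (β+1)I_B·R_E, so I_B = (3.86 − 0.7) / (9.56 + 51×0.22) = 0.152 mA.
I_C = β·I_B = 50×0.152 = 7.61 mA, and I_E = (β+1)I_B = 7.77 mA.
V_CE = V_CC − I_C·R_C − I_E·R_E = 19 − 7.61×1.5 − 7.77×0.22 = 5.87 V.
V_CE = 5.87 V > 0.2 V confirms active-region operation.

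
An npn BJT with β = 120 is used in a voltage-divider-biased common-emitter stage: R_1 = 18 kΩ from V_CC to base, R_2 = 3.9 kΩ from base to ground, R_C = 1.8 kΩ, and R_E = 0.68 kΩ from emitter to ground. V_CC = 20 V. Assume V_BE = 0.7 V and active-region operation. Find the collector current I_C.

I_C ≈ 4 mA

Thevenize the base divider: V_Th = V_CC·R_2/(R_1+R_2) = 20×3.9/21.9 = 3.56 V, R_Th = R_1‖R_2 = 3.21 kΩ.
Base-emitter loop: V_Th = I_B·R_Th + V_BE + (β+1)I_B·R_E, so I_B = (3.56 − 0.7) / (3.21 + 121×0.68) = 0.0335 mA.
I_C = β·I_B = 120×0.0335 = 4.02 mA, and I_E = (β+1)I_B = 4.05 mA.
V_CE = V_CC − I_C·R_C − I_E·R_E = 20 − 4.02×1.8 − 4.05×0.68 = 10 V.
V_CE = 10 V > 0.2 V confirms active-region operation.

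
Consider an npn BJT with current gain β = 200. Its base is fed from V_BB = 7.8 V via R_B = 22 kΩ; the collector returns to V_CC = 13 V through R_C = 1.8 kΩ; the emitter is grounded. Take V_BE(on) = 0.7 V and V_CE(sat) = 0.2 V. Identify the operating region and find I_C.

Assume active: I_B = (7.8 − 0.7)/22 = 0.323 mA, giving I_C = β·I_B = 64.5 mA.
But then V_CE = 13 − 64.5×1.8 = -103 V < V_CE(sat) = 0.2 V — impossible in the active region.
So the transistor is saturated. With V_CE = 0.2 V, I_C = (V_CC − 0.2)/R_C = 12.8/1.8 = 7.11 mA.
Check: β·I_B = 64.5 mA > I_C = 7.11 mA, confirming saturation.

saturation; I_C ≈ 7.1 mA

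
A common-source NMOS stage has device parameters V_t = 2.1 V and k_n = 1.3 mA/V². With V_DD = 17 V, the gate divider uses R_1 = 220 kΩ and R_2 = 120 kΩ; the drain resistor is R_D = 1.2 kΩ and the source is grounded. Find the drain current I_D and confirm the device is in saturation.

V_G = V_DD·R_2/(R_1+R_2) = 17×120/340 = 6 V. With the source grounded, V_GS = V_G = 6 V.
Assume saturation: I_D = (k_n/2)(V_GS − V_t)² = (1.3/2)×(6 − 2.1)² = 0.65×3.9² = 9.89 mA.
V_DS = V_DD − I_D·R_D = 17 − 9.89×1.2 = 5.14 V.
Saturation requires V_DS ≥ V_GS − V_t = 3.9 V; 5.14 ≥ 3.9 ✓.

I_D ≈ 9.9 mA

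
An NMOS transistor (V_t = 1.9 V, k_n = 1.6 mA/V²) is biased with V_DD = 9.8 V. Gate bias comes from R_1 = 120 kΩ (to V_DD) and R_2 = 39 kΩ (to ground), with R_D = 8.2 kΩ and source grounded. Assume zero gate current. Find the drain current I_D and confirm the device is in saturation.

I_D ≈ 0.2 mA

V_G = V_DD·R_2/(R_1+R_2) = 9.8×39/159 = 2.4 V. With the source grounded, V_GS = V_G = 2.4 V.
Assume saturation: I_D = (k_n/2)(V_GS − V_t)² = (1.6/2)×(2.4 − 1.9)² = 0.8×0.504² = 0.203 mA.
V_DS = V_DD − I_D·R_D = 9.8 − 0.203×8.2 = 8.14 V.
Saturation requires V_DS ≥ V_GS − V_t = 0.504 V; 8.14 ≥ 0.504 ✓.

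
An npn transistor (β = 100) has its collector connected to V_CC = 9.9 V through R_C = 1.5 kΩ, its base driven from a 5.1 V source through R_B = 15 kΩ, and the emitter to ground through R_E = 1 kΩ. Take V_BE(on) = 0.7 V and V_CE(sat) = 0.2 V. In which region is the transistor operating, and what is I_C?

Assume active. Base-emitter loop: I_B = (V_BB − V_BE)/(R_B + (β+1)R_E) = (5.1 − 0.7)/(15 + 101×1) = 0.0379 mA.
I_C = β·I_B = 100×0.0379 = 3.79 mA.
V_CE = V_CC − I_C·R_C − I_E·R_E = 9.9 − 3.79×1.5 − 3.83×1 = 0.379 V > V_CE(sat), so the active-region assumption holds.

active; I_C ≈ 3.8 mA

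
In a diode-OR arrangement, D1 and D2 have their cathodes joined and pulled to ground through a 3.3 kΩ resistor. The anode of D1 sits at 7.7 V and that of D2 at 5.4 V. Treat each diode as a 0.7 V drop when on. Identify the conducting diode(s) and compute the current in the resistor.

Assume both conduct. Then node N would need to be at both 7.7−0.7 = 7 V and 5.4−0.7 = 4.7 V, which is impossible.
Assume only D1 conducts: V_N = 7.7 − 0.7 = 7 V, so I_R = 7/3.3 = 2.12 mA.
Check D2: its anode-to-cathode voltage is 5.4 − 7 = -1.6 V < 0.7 V, so it is off. The assumption is consistent.

Only D1 conducts; I_R ≈ 2.1 mA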